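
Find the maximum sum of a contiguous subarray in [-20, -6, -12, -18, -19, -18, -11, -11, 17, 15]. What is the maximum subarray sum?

Using Kadane's algorithm on [-20, -6, -12, -18, -19, -18, -11, -11, 17, 15]:

Scanning through the array:
Position 1 (value -6): max_ending_here = -6, max_so_far = -6
Position 2 (value -12): max_ending_here = -12, max_so_far = -6
Position 3 (value -18): max_ending_here = -18, max_so_far = -6
Position 4 (value -19): max_ending_here = -19, max_so_far = -6
Position 5 (value -18): max_ending_here = -18, max_so_far = -6
Position 6 (value -11): max_ending_here = -11, max_so_far = -6
Position 7 (value -11): max_ending_here = -11, max_so_far = -6
Position 8 (value 17): max_ending_here = 17, max_so_far = 17
Position 9 (value 15): max_ending_here = 32, max_so_far = 32

Maximum subarray: [17, 15]
Maximum sum: 32

The maximum subarray is [17, 15] with sum 32. This subarray runs from index 8 to index 9.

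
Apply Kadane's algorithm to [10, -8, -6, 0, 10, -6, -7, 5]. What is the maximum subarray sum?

Using Kadane's algorithm on [10, -8, -6, 0, 10, -6, -7, 5]:

Scanning through the array:
Position 1 (value -8): max_ending_here = 2, max_so_far = 10
Position 2 (value -6): max_ending_here = -4, max_so_far = 10
Position 3 (value 0): max_ending_here = 0, max_so_far = 10
Position 4 (value 10): max_ending_here = 10, max_so_far = 10
Position 5 (value -6): max_ending_here = 4, max_so_far = 10
Position 6 (value -7): max_ending_here = -3, max_so_far = 10
Position 7 (value 5): max_ending_here = 5, max_so_far = 10

Maximum subarray: [10]
Maximum sum: 10

The maximum subarray is [10] with sum 10. This subarray runs from index 0 to index 0.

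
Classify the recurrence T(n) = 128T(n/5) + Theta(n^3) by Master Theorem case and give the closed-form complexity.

Master Theorem for T(n) = 128T(n/5) + O(n^3):

a = 128, b = 5, c = 3
log_b(a) = log_5(128) = 3.0147

Case 1: c = 3 < log_5(128) = 3.0147
T(n) = O(n^(log_5 128))

For T(n) = 128T(n/5) + O(n^3): log_5(128) = 3.0147. This is Case 1 of the Master Theorem (c < log_b(a), work dominated by leaves), giving O(n^(log_5 128)).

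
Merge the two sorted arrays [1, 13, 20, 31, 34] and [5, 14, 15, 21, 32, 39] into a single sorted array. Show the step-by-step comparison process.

Merging process:

Compare 1 vs 5: take 1 from left. Merged: [1]
Compare 13 vs 5: take 5 from right. Merged: [1, 5]
Compare 13 vs 14: take 13 from left. Merged: [1, 5, 13]
Compare 20 vs 14: take 14 from right. Merged: [1, 5, 13, 14]
Compare 20 vs 15: take 15 from right. Merged: [1, 5, 13, 14, 15]
Compare 20 vs 21: take 20 from left. Merged: [1, 5, 13, 14, 15, 20]
Compare 31 vs 21: take 21 from right. Merged: [1, 5, 13, 14, 15, 20, 21]
Compare 31 vs 32: take 31 from left. Merged: [1, 5, 13, 14, 15, 20, 21, 31]
Compare 34 vs 32: take 32 from right. Merged: [1, 5, 13, 14, 15, 20, 21, 31, 32]
Compare 34 vs 39: take 34 from left. Merged: [1, 5, 13, 14, 15, 20, 21, 31, 32, 34]
Append remaining from right: [39]. Merged: [1, 5, 13, 14, 15, 20, 21, 31, 32, 34, 39]

Final merged array: [1, 5, 13, 14, 15, 20, 21, 31, 32, 34, 39]
Total comparisons: 10

The merged array is [1, 5, 13, 14, 15, 20, 21, 31, 32, 34, 39], requiring 10 comparisons. The merge step runs in O(n) time where n is the total number of elements.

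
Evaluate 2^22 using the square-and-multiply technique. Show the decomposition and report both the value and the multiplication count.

Computing 2^22 by squaring (build up from 2^1; each line after the first costs one multiplication):

2^1 = 2
2^2 = (2^1)^2 = 2^2 = 4
2^4 = (2^2)^2 = 4^2 = 16
2^5 = 2 * 2^4 = 2 * 16 = 32
2^10 = (2^5)^2 = 32^2 = 1024
2^11 = 2 * 2^10 = 2 * 1024 = 2048
2^22 = (2^11)^2 = 2048^2 = 4194304

Result: 4194304
Multiplications needed: 6 (6 lines after 2^1)

2^22 = 4194304. Using exponentiation by squaring, this requires 6 multiplications. The key idea: if the exponent is even, square the half-power; if odd, multiply by the base once.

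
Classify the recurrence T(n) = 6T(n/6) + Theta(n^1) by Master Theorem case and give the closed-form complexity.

Master Theorem for T(n) = 6T(n/6) + O(n^1):

a = 6, b = 6, c = 1
log_b(a) = log_6(6) = 1.0000

Case 2: c = 1 = log_6(6) = 1.0000
T(n) = O(n^1 log n) = O(n log n)

For T(n) = 6T(n/6) + O(n^1): log_6(6) = 1.0000. This is Case 2 of the Master Theorem (c = log_b(a), equal work at all levels), giving O(n log n).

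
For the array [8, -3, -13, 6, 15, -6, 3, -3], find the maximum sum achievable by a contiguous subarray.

Using Kadane's algorithm on [8, -3, -13, 6, 15, -6, 3, -3]:

Scanning through the array:
Position 1 (value -3): max_ending_here = 5, max_so_far = 8
Position 2 (value -13): max_ending_here = -8, max_so_far = 8
Position 3 (value 6): max_ending_here = 6, max_so_far = 8
Position 4 (value 15): max_ending_here = 21, max_so_far = 21
Position 5 (value -6): max_ending_here = 15, max_so_far = 21
Position 6 (value 3): max_ending_here = 18, max_so_far = 21
Position 7 (value -3): max_ending_here = 15, max_so_far = 21

Maximum subarray: [6, 15]
Maximum sum: 21

The maximum subarray is [6, 15] with sum 21. This subarray runs from index 3 to index 4.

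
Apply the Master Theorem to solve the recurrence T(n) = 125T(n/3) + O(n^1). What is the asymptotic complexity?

Master Theorem for T(n) = 125T(n/3) + O(n^1):

a = 125, b = 3, c = 1
log_b(a) = log_3(125) = 4.3949

Case 1: c = 1 < log_3(125) = 4.3949
T(n) = O(n^(log_3 125))

For T(n) = 125T(n/3) + O(n^1): log_3(125) = 4.3949. This is Case 1 of the Master Theorem (c < log_b(a), work dominated by leaves), giving O(n^(log_3 125)).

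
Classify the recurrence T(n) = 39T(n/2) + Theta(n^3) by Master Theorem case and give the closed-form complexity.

Master Theorem for T(n) = 39T(n/2) + O(n^3):

a = 39, b = 2, c = 3
log_b(a) = log_2(39) = 5.2854

Case 1: c = 3 < log_2(39) = 5.2854
T(n) = O(n^(log_2 39))

For T(n) = 39T(n/2) + O(n^3): log_2(39) = 5.2854. This is Case 1 of the Master Theorem (c < log_b(a), work dominated by leaves), giving O(n^(log_2 39)).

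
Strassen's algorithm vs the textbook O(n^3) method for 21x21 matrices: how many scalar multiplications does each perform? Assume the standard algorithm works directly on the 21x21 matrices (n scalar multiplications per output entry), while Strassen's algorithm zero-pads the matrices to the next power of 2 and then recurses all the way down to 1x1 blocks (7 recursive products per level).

Matrix multiplication for 21x21 matrices:

Strassen's algorithm requires power-of-2 dimensions. Pad 21x21 to 32x32 (next power of 2).

Standard algorithm: 21^3 = 9261 multiplications
Strassen's algorithm: 7^(log2(32)) = 7^5 = 16807 multiplications
Difference: 9261 - 16807 = -7546 (Strassen uses MORE here due to padding overhead — for small or just-over-power-of-2 n, padding can outweigh the per-level savings)

Standard: 9261 multiplications (21^3). Strassen: 16807 multiplications (7^5, after padding to 32x32). Strassen reduces 8 recursive multiplications to 7 at each level.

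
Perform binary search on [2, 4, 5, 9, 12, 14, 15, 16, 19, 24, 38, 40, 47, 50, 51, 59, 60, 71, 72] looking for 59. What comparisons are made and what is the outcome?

Binary search for 59 in [2, 4, 5, 9, 12, 14, 15, 16, 19, 24, 38, 40, 47, 50, 51, 59, 60, 71, 72]:

lo=0, hi=18, mid=9, arr[mid]=24 -> 24 < 59, search right half
lo=10, hi=18, mid=14, arr[mid]=51 -> 51 < 59, search right half
lo=15, hi=18, mid=16, arr[mid]=60 -> 60 > 59, search left half
lo=15, hi=15, mid=15, arr[mid]=59 -> Found target at index 15!

Binary search finds 59 at index 15 after 4 comparisons. The search repeatedly halves the search space by comparing with the middle element.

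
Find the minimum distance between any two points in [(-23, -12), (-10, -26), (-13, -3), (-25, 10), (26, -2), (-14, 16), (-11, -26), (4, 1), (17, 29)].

Computing all pairwise distances among 9 points:

d((-23, -12), (-10, -26)) = 19.105
d((-23, -12), (-13, -3)) = 13.4536
d((-23, -12), (-25, 10)) = 22.0907
d((-23, -12), (26, -2)) = 50.01
d((-23, -12), (-14, 16)) = 29.4109
d((-23, -12), (-11, -26)) = 18.4391
d((-23, -12), (4, 1)) = 29.9666
d((-23, -12), (17, 29)) = 57.28
d((-10, -26), (-13, -3)) = 23.1948
d((-10, -26), (-25, 10)) = 39.0
d((-10, -26), (26, -2)) = 43.2666
d((-10, -26), (-14, 16)) = 42.19
d((-10, -26), (-11, -26)) = 1.0 <-- minimum
d((-10, -26), (4, 1)) = 30.4138
d((-10, -26), (17, 29)) = 61.2699
d((-13, -3), (-25, 10)) = 17.6918
d((-13, -3), (26, -2)) = 39.0128
d((-13, -3), (-14, 16)) = 19.0263
d((-13, -3), (-11, -26)) = 23.0868
d((-13, -3), (4, 1)) = 17.4642
d((-13, -3), (17, 29)) = 43.8634
d((-25, 10), (26, -2)) = 52.3927
d((-25, 10), (-14, 16)) = 12.53
d((-25, 10), (-11, -26)) = 38.6264
d((-25, 10), (4, 1)) = 30.3645
d((-25, 10), (17, 29)) = 46.0977
d((26, -2), (-14, 16)) = 43.8634
d((26, -2), (-11, -26)) = 44.1022
d((26, -2), (4, 1)) = 22.2036
d((26, -2), (17, 29)) = 32.28
d((-14, 16), (-11, -26)) = 42.107
d((-14, 16), (4, 1)) = 23.4307
d((-14, 16), (17, 29)) = 33.6155
d((-11, -26), (4, 1)) = 30.8869
d((-11, -26), (17, 29)) = 61.7171
d((4, 1), (17, 29)) = 30.8707

Closest pair: (-10, -26) and (-11, -26) with distance 1.0

The closest pair is (-10, -26) and (-11, -26) with Euclidean distance 1.0. For 9 points, brute-force pairwise comparison is shown above. For large n, the divide-and-conquer algorithm (sort by x, recurse on halves, check the dividing strip) achieves O(n log n).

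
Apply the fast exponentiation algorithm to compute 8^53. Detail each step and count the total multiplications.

Computing 8^53 by squaring (build up from 8^1; each line after the first costs one multiplication):

8^1 = 8
8^2 = (8^1)^2 = 8^2 = 64
8^3 = 8 * 8^2 = 8 * 64 = 512
8^6 = (8^3)^2 = 512^2 = 262144
8^12 = (8^6)^2 = 262144^2 = 68719476736
8^13 = 8 * 8^12 = 8 * 68719476736 = 549755813888
8^26 = (8^13)^2 = 549755813888^2 = 302231454903657293676544
8^52 = (8^26)^2 = 302231454903657293676544^2 = 91343852333181432387730302044767688728495783936
8^53 = 8 * 8^52 = 8 * 91343852333181432387730302044767688728495783936 = 730750818665451459101842416358141509827966271488

Result: 730750818665451459101842416358141509827966271488
Multiplications needed: 8 (8 lines after 8^1)

8^53 = 730750818665451459101842416358141509827966271488. Using exponentiation by squaring, this requires 8 multiplications. The key idea: if the exponent is even, square the half-power; if odd, multiply by the base once.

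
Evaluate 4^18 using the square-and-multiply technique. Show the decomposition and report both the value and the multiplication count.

Computing 4^18 by squaring (build up from 4^1; each line after the first costs one multiplication):

4^1 = 4
4^2 = (4^1)^2 = 4^2 = 16
4^4 = (4^2)^2 = 16^2 = 256
4^8 = (4^4)^2 = 256^2 = 65536
4^9 = 4 * 4^8 = 4 * 65536 = 262144
4^18 = (4^9)^2 = 262144^2 = 68719476736

Result: 68719476736
Multiplications needed: 5 (5 lines after 4^1)

4^18 = 68719476736. Using exponentiation by squaring, this requires 5 multiplications. The key idea: if the exponent is even, square the half-power; if odd, multiply by the base once.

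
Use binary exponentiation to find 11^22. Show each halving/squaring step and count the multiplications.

Computing 11^22 by squaring (build up from 11^1; each line after the first costs one multiplication):

11^1 = 11
11^2 = (11^1)^2 = 11^2 = 121
11^4 = (11^2)^2 = 121^2 = 14641
11^5 = 11 * 11^4 = 11 * 14641 = 161051
11^10 = (11^5)^2 = 161051^2 = 25937424601
11^11 = 11 * 11^10 = 11 * 25937424601 = 285311670611
11^22 = (11^11)^2 = 285311670611^2 = 81402749386839761113321

Result: 81402749386839761113321
Multiplications needed: 6 (6 lines after 11^1)

11^22 = 81402749386839761113321. Using exponentiation by squaring, this requires 6 multiplications. The key idea: if the exponent is even, square the half-power; if odd, multiply by the base once.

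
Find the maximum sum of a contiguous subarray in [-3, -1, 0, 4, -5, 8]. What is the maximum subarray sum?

Using Kadane's algorithm on [-3, -1, 0, 4, -5, 8]:

Scanning through the array:
Position 1 (value -1): max_ending_here = -1, max_so_far = -1
Position 2 (value 0): max_ending_here = 0, max_so_far = 0
Position 3 (value 4): max_ending_here = 4, max_so_far = 4
Position 4 (value -5): max_ending_here = -1, max_so_far = 4
Position 5 (value 8): max_ending_here = 8, max_so_far = 8

Maximum subarray: [8]
Maximum sum: 8

The maximum subarray is [8] with sum 8. This subarray runs from index 5 to index 5.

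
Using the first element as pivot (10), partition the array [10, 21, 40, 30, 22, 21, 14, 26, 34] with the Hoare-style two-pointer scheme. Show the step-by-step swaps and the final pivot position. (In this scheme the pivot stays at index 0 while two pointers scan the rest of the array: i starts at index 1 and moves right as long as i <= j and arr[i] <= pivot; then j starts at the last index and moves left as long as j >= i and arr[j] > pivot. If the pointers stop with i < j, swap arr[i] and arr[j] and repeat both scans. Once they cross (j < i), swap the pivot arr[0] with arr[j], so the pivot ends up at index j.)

Hoare-style two-pointer partition with pivot = 10:

Initial array: [10, 21, 40, 30, 22, 21, 14, 26, 34]

Pointers start at i = 1, j = 8.
i ends at 1, j ends at 0: the pointers have crossed (j < i), so scanning stops.

j = 0, so swapping arr[0] with arr[j] leaves the pivot at position 0: [10, 21, 40, 30, 22, 21, 14, 26, 34]
Pivot position: 0

After partitioning with pivot 10, the array becomes [10, 21, 40, 30, 22, 21, 14, 26, 34]. The pivot is placed at index 0. All elements to the left of the pivot are <= 10, and all elements to the right are > 10.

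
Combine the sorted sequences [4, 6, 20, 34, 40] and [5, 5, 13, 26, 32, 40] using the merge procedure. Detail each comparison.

Merging process:

Compare 4 vs 5: take 4 from left. Merged: [4]
Compare 6 vs 5: take 5 from right. Merged: [4, 5]
Compare 6 vs 5: take 5 from right. Merged: [4, 5, 5]
Compare 6 vs 13: take 6 from left. Merged: [4, 5, 5, 6]
Compare 20 vs 13: take 13 from right. Merged: [4, 5, 5, 6, 13]
Compare 20 vs 26: take 20 from left. Merged: [4, 5, 5, 6, 13, 20]
Compare 34 vs 26: take 26 from right. Merged: [4, 5, 5, 6, 13, 20, 26]
Compare 34 vs 32: take 32 from right. Merged: [4, 5, 5, 6, 13, 20, 26, 32]
Compare 34 vs 40: take 34 from left. Merged: [4, 5, 5, 6, 13, 20, 26, 32, 34]
Compare 40 vs 40: take 40 from left. Merged: [4, 5, 5, 6, 13, 20, 26, 32, 34, 40]
Append remaining from right: [40]. Merged: [4, 5, 5, 6, 13, 20, 26, 32, 34, 40, 40]

Final merged array: [4, 5, 5, 6, 13, 20, 26, 32, 34, 40, 40]
Total comparisons: 10

The merged array is [4, 5, 5, 6, 13, 20, 26, 32, 34, 40, 40], requiring 10 comparisons. The merge step runs in O(n) time where n is the total number of elements.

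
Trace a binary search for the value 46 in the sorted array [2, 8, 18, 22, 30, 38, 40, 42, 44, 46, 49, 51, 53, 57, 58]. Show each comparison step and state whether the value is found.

Binary search for 46 in [2, 8, 18, 22, 30, 38, 40, 42, 44, 46, 49, 51, 53, 57, 58]:

lo=0, hi=14, mid=7, arr[mid]=42 -> 42 < 46, search right half
lo=8, hi=14, mid=11, arr[mid]=51 -> 51 > 46, search left half
lo=8, hi=10, mid=9, arr[mid]=46 -> Found target at index 9!

Binary search finds 46 at index 9 after 3 comparisons. The search repeatedly halves the search space by comparing with the middle element.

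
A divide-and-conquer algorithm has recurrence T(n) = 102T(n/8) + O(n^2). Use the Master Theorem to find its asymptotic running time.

Master Theorem for T(n) = 102T(n/8) + O(n^2):

a = 102, b = 8, c = 2
log_b(a) = log_8(102) = 2.2241

Case 1: c = 2 < log_8(102) = 2.2241
T(n) = O(n^(log_8 102))

For T(n) = 102T(n/8) + O(n^2): log_8(102) = 2.2241. This is Case 1 of the Master Theorem (c < log_b(a), work dominated by leaves), giving O(n^(log_8 102)).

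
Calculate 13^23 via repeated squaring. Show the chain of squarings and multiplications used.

Computing 13^23 by squaring (build up from 13^1; each line after the first costs one multiplication):

13^1 = 13
13^2 = (13^1)^2 = 13^2 = 169
13^4 = (13^2)^2 = 169^2 = 28561
13^5 = 13 * 13^4 = 13 * 28561 = 371293
13^10 = (13^5)^2 = 371293^2 = 137858491849
13^11 = 13 * 13^10 = 13 * 137858491849 = 1792160394037
13^22 = (13^11)^2 = 1792160394037^2 = 3211838877954855105157369
13^23 = 13 * 13^22 = 13 * 3211838877954855105157369 = 41753905413413116367045797

Result: 41753905413413116367045797
Multiplications needed: 7 (7 lines after 13^1)

13^23 = 41753905413413116367045797. Using exponentiation by squaring, this requires 7 multiplications. The key idea: if the exponent is even, square the half-power; if odd, multiply by the base once.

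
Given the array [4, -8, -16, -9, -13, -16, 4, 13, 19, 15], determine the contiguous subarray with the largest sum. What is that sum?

Using Kadane's algorithm on [4, -8, -16, -9, -13, -16, 4, 13, 19, 15]:

Scanning through the array:
Position 1 (value -8): max_ending_here = -4, max_so_far = 4
Position 2 (value -16): max_ending_here = -16, max_so_far = 4
Position 3 (value -9): max_ending_here = -9, max_so_far = 4
Position 4 (value -13): max_ending_here = -13, max_so_far = 4
Position 5 (value -16): max_ending_here = -16, max_so_far = 4
Position 6 (value 4): max_ending_here = 4, max_so_far = 4
Position 7 (value 13): max_ending_here = 17, max_so_far = 17
Position 8 (value 19): max_ending_here = 36, max_so_far = 36
Position 9 (value 15): max_ending_here = 51, max_so_far = 51

Maximum subarray: [4, 13, 19, 15]
Maximum sum: 51

The maximum subarray is [4, 13, 19, 15] with sum 51. This subarray runs from index 6 to index 9.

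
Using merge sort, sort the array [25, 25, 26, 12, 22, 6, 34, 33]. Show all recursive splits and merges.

Merge sort trace:

Split: [25, 25, 26, 12, 22, 6, 34, 33] -> [25, 25, 26, 12] and [22, 6, 34, 33]
  Split: [25, 25, 26, 12] -> [25, 25] and [26, 12]
    Split: [25, 25] -> [25] and [25]
    Merge: [25] + [25] -> [25, 25]
    Split: [26, 12] -> [26] and [12]
    Merge: [26] + [12] -> [12, 26]
  Merge: [25, 25] + [12, 26] -> [12, 25, 25, 26]
  Split: [22, 6, 34, 33] -> [22, 6] and [34, 33]
    Split: [22, 6] -> [22] and [6]
    Merge: [22] + [6] -> [6, 22]
    Split: [34, 33] -> [34] and [33]
    Merge: [34] + [33] -> [33, 34]
  Merge: [6, 22] + [33, 34] -> [6, 22, 33, 34]
Merge: [12, 25, 25, 26] + [6, 22, 33, 34] -> [6, 12, 22, 25, 25, 26, 33, 34]

Final sorted array: [6, 12, 22, 25, 25, 26, 33, 34]

The merge sort proceeds by recursively splitting the array and merging sorted halves.
After all merges, the sorted array is [6, 12, 22, 25, 25, 26, 33, 34].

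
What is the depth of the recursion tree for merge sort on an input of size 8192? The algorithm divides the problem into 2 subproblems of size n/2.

For divide and conquer with division factor 2:

Problem sizes at each level:
Level 0: 8192
Level 1: 4096
Level 2: 2048
Level 3: 1024
Level 4: 512
Level 5: 256
Level 6: 128
Level 7: 64
Level 8: 32
Level 9: 16
Level 10: 8
Level 11: 4
Level 12: 2
Level 13: 1

The root is level 0 and the size-1 base case is level 13 (the tree spans levels 0 through 13, i.e. 14 levels counting the root), so the depth is the number of divisions: log_2(8192) = 13

The recursion tree depth is log_2(8192) = 13. At each level, the problem size is divided by 2, so it takes 13 divisions to reduce to a base case of size 1. The algorithm makes 2 recursive calls at each level.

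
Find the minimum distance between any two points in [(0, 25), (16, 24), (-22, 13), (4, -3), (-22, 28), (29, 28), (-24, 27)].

Computing all pairwise distances among 7 points:

d((0, 25), (16, 24)) = 16.0312
d((0, 25), (-22, 13)) = 25.0599
d((0, 25), (4, -3)) = 28.2843
d((0, 25), (-22, 28)) = 22.2036
d((0, 25), (29, 28)) = 29.1548
d((0, 25), (-24, 27)) = 24.0832
d((16, 24), (-22, 13)) = 39.5601
d((16, 24), (4, -3)) = 29.5466
d((16, 24), (-22, 28)) = 38.2099
d((16, 24), (29, 28)) = 13.6015
d((16, 24), (-24, 27)) = 40.1123
d((-22, 13), (4, -3)) = 30.5287
d((-22, 13), (-22, 28)) = 15.0
d((-22, 13), (29, 28)) = 53.1601
d((-22, 13), (-24, 27)) = 14.1421
d((4, -3), (-22, 28)) = 40.4599
d((4, -3), (29, 28)) = 39.8246
d((4, -3), (-24, 27)) = 41.0366
d((-22, 28), (29, 28)) = 51.0
d((-22, 28), (-24, 27)) = 2.2361 <-- minimum
d((29, 28), (-24, 27)) = 53.0094

Closest pair: (-22, 28) and (-24, 27) with distance 2.2361

The closest pair is (-22, 28) and (-24, 27) with Euclidean distance 2.2361. For 7 points, brute-force pairwise comparison is shown above. For large n, the divide-and-conquer algorithm (sort by x, recurse on halves, check the dividing strip) achieves O(n log n).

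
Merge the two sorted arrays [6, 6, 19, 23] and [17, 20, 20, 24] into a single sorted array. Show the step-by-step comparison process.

Merging process:

Compare 6 vs 17: take 6 from left. Merged: [6]
Compare 6 vs 17: take 6 from left. Merged: [6, 6]
Compare 19 vs 17: take 17 from right. Merged: [6, 6, 17]
Compare 19 vs 20: take 19 from left. Merged: [6, 6, 17, 19]
Compare 23 vs 20: take 20 from right. Merged: [6, 6, 17, 19, 20]
Compare 23 vs 20: take 20 from right. Merged: [6, 6, 17, 19, 20, 20]
Compare 23 vs 24: take 23 from left. Merged: [6, 6, 17, 19, 20, 20, 23]
Append remaining from right: [24]. Merged: [6, 6, 17, 19, 20, 20, 23, 24]

Final merged array: [6, 6, 17, 19, 20, 20, 23, 24]
Total comparisons: 7

The merged array is [6, 6, 17, 19, 20, 20, 23, 24], requiring 7 comparisons. The merge step runs in O(n) time where n is the total number of elements.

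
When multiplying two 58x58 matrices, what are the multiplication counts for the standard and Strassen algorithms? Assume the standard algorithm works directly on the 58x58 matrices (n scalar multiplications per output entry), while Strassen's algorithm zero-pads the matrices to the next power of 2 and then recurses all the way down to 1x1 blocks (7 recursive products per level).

Matrix multiplication for 58x58 matrices:

Strassen's algorithm requires power-of-2 dimensions. Pad 58x58 to 64x64 (next power of 2).

Standard algorithm: 58^3 = 195112 multiplications
Strassen's algorithm: 7^(log2(64)) = 7^6 = 117649 multiplications
Savings: 195112 - 117649 = 77463 multiplications

Standard: 195112 multiplications (58^3). Strassen: 117649 multiplications (7^6, after padding to 64x64). Strassen reduces 8 recursive multiplications to 7 at each level.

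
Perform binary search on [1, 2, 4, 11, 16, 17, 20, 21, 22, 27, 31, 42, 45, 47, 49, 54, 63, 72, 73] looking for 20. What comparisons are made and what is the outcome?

Binary search for 20 in [1, 2, 4, 11, 16, 17, 20, 21, 22, 27, 31, 42, 45, 47, 49, 54, 63, 72, 73]:

lo=0, hi=18, mid=9, arr[mid]=27 -> 27 > 20, search left half
lo=0, hi=8, mid=4, arr[mid]=16 -> 16 < 20, search right half
lo=5, hi=8, mid=6, arr[mid]=20 -> Found target at index 6!

Binary search finds 20 at index 6 after 3 comparisons. The search repeatedly halves the search space by comparing with the middle element.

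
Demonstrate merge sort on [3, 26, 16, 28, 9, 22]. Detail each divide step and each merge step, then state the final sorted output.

Merge sort trace:

Split: [3, 26, 16, 28, 9, 22] -> [3, 26, 16] and [28, 9, 22]
  Split: [3, 26, 16] -> [3] and [26, 16]
    Split: [26, 16] -> [26] and [16]
    Merge: [26] + [16] -> [16, 26]
  Merge: [3] + [16, 26] -> [3, 16, 26]
  Split: [28, 9, 22] -> [28] and [9, 22]
    Split: [9, 22] -> [9] and [22]
    Merge: [9] + [22] -> [9, 22]
  Merge: [28] + [9, 22] -> [9, 22, 28]
Merge: [3, 16, 26] + [9, 22, 28] -> [3, 9, 16, 22, 26, 28]

Final sorted array: [3, 9, 16, 22, 26, 28]

The merge sort proceeds by recursively splitting the array and merging sorted halves.
After all merges, the sorted array is [3, 9, 16, 22, 26, 28].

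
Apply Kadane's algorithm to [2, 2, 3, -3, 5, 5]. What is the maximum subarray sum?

Using Kadane's algorithm on [2, 2, 3, -3, 5, 5]:

Scanning through the array:
Position 1 (value 2): max_ending_here = 4, max_so_far = 4
Position 2 (value 3): max_ending_here = 7, max_so_far = 7
Position 3 (value -3): max_ending_here = 4, max_so_far = 7
Position 4 (value 5): max_ending_here = 9, max_so_far = 9
Position 5 (value 5): max_ending_here = 14, max_so_far = 14

Maximum subarray: [2, 2, 3, -3, 5, 5]
Maximum sum: 14

The maximum subarray is [2, 2, 3, -3, 5, 5] with sum 14. This subarray runs from index 0 to index 5.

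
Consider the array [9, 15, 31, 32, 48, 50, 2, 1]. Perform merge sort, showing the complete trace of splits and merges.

Merge sort trace:

Split: [9, 15, 31, 32, 48, 50, 2, 1] -> [9, 15, 31, 32] and [48, 50, 2, 1]
  Split: [9, 15, 31, 32] -> [9, 15] and [31, 32]
    Split: [9, 15] -> [9] and [15]
    Merge: [9] + [15] -> [9, 15]
    Split: [31, 32] -> [31] and [32]
    Merge: [31] + [32] -> [31, 32]
  Merge: [9, 15] + [31, 32] -> [9, 15, 31, 32]
  Split: [48, 50, 2, 1] -> [48, 50] and [2, 1]
    Split: [48, 50] -> [48] and [50]
    Merge: [48] + [50] -> [48, 50]
    Split: [2, 1] -> [2] and [1]
    Merge: [2] + [1] -> [1, 2]
  Merge: [48, 50] + [1, 2] -> [1, 2, 48, 50]
Merge: [9, 15, 31, 32] + [1, 2, 48, 50] -> [1, 2, 9, 15, 31, 32, 48, 50]

Final sorted array: [1, 2, 9, 15, 31, 32, 48, 50]

The merge sort proceeds by recursively splitting the array and merging sorted halves.
After all merges, the sorted array is [1, 2, 9, 15, 31, 32, 48, 50].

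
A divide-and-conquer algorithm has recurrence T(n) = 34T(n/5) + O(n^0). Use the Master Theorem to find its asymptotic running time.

Master Theorem for T(n) = 34T(n/5) + O(n^0):

a = 34, b = 5, c = 0
log_b(a) = log_5(34) = 2.1911

Case 1: c = 0 < log_5(34) = 2.1911
T(n) = O(n^(log_5 34))

For T(n) = 34T(n/5) + O(n^0): log_5(34) = 2.1911. This is Case 1 of the Master Theorem (c < log_b(a), work dominated by leaves), giving O(n^(log_5 34)).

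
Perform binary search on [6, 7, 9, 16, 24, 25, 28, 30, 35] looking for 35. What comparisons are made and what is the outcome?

Binary search for 35 in [6, 7, 9, 16, 24, 25, 28, 30, 35]:

lo=0, hi=8, mid=4, arr[mid]=24 -> 24 < 35, search right half
lo=5, hi=8, mid=6, arr[mid]=28 -> 28 < 35, search right half
lo=7, hi=8, mid=7, arr[mid]=30 -> 30 < 35, search right half
lo=8, hi=8, mid=8, arr[mid]=35 -> Found target at index 8!

Binary search finds 35 at index 8 after 4 comparisons. The search repeatedly halves the search space by comparing with the middle element.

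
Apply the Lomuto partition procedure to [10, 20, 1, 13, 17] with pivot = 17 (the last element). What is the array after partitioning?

Lomuto partition with pivot = 17:

Initial array: [10, 20, 1, 13, 17]

arr[0]=10 <= 17: swap with position 0, array becomes [10, 20, 1, 13, 17]
arr[1]=20 > 17: no swap
arr[2]=1 <= 17: swap with position 1, array becomes [10, 1, 20, 13, 17]
arr[3]=13 <= 17: swap with position 2, array becomes [10, 1, 13, 20, 17]

Place pivot at position 3: [10, 1, 13, 17, 20]
Pivot position: 3

After partitioning with pivot 17, the array becomes [10, 1, 13, 17, 20]. The pivot is placed at index 3. All elements to the left of the pivot are <= 17, and all elements to the right are > 17.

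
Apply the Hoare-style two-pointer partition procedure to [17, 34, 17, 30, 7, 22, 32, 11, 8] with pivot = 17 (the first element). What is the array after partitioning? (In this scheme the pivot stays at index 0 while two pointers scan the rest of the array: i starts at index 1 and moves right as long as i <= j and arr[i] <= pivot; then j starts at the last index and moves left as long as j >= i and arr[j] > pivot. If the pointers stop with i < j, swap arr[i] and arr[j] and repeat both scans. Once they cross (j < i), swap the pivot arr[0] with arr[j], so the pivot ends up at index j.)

Hoare-style two-pointer partition with pivot = 17:

Initial array: [17, 34, 17, 30, 7, 22, 32, 11, 8]

Pointers start at i = 1, j = 8.
i stops at index 1 (arr[1]=34 > 17), j stops at index 8 (arr[8]=8 <= 17): swap arr[1] and arr[8], array becomes [17, 8, 17, 30, 7, 22, 32, 11, 34]
i stops at index 3 (arr[3]=30 > 17), j stops at index 7 (arr[7]=11 <= 17): swap arr[3] and arr[7], array becomes [17, 8, 17, 11, 7, 22, 32, 30, 34]
i ends at 5, j ends at 4: the pointers have crossed (j < i), so scanning stops.

Swap pivot arr[0] with arr[4] to place pivot at position 4: [7, 8, 17, 11, 17, 22, 32, 30, 34]
Pivot position: 4

After partitioning with pivot 17, the array becomes [7, 8, 17, 11, 17, 22, 32, 30, 34]. The pivot is placed at index 4. All elements to the left of the pivot are <= 17, and all elements to the right are > 17.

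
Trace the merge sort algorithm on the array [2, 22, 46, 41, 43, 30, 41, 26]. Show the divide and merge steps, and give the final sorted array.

Merge sort trace:

Split: [2, 22, 46, 41, 43, 30, 41, 26] -> [2, 22, 46, 41] and [43, 30, 41, 26]
  Split: [2, 22, 46, 41] -> [2, 22] and [46, 41]
    Split: [2, 22] -> [2] and [22]
    Merge: [2] + [22] -> [2, 22]
    Split: [46, 41] -> [46] and [41]
    Merge: [46] + [41] -> [41, 46]
  Merge: [2, 22] + [41, 46] -> [2, 22, 41, 46]
  Split: [43, 30, 41, 26] -> [43, 30] and [41, 26]
    Split: [43, 30] -> [43] and [30]
    Merge: [43] + [30] -> [30, 43]
    Split: [41, 26] -> [41] and [26]
    Merge: [41] + [26] -> [26, 41]
  Merge: [30, 43] + [26, 41] -> [26, 30, 41, 43]
Merge: [2, 22, 41, 46] + [26, 30, 41, 43] -> [2, 22, 26, 30, 41, 41, 43, 46]

Final sorted array: [2, 22, 26, 30, 41, 41, 43, 46]

The merge sort proceeds by recursively splitting the array and merging sorted halves.
After all merges, the sorted array is [2, 22, 26, 30, 41, 41, 43, 46].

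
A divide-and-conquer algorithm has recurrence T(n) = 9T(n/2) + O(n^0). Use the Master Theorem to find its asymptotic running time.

Master Theorem for T(n) = 9T(n/2) + O(n^0):

a = 9, b = 2, c = 0
log_b(a) = log_2(9) = 3.1699

Case 1: c = 0 < log_2(9) = 3.1699
T(n) = O(n^(log_2 9))

For T(n) = 9T(n/2) + O(n^0): log_2(9) = 3.1699. This is Case 1 of the Master Theorem (c < log_b(a), work dominated by leaves), giving O(n^(log_2 9)).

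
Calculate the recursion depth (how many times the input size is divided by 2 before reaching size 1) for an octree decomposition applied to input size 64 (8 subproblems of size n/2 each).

For divide and conquer with division factor 2:

Problem sizes at each level:
Level 0: 64
Level 1: 32
Level 2: 16
Level 3: 8
Level 4: 4
Level 5: 2
Level 6: 1

The root is level 0 and the size-1 base case is level 6 (the tree spans levels 0 through 6, i.e. 7 levels counting the root), so the depth is the number of divisions: log_2(64) = 6

The recursion tree depth is log_2(64) = 6. At each level, the problem size is divided by 2, so it takes 6 divisions to reduce to a base case of size 1. The algorithm makes 8 recursive calls at each level.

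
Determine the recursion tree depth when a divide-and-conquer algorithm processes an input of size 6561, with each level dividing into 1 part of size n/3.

For divide and conquer with division factor 3:

Problem sizes at each level:
Level 0: 6561
Level 1: 2187
Level 2: 729
Level 3: 243
Level 4: 81
Level 5: 27
Level 6: 9
Level 7: 3
Level 8: 1

The root is level 0 and the size-1 base case is level 8 (the tree spans levels 0 through 8, i.e. 9 levels counting the root), so the depth is the number of divisions: log_3(6561) = 8

The recursion tree depth is log_3(6561) = 8. At each level, the problem size is divided by 3, so it takes 8 divisions to reduce to a base case of size 1. The algorithm makes 1 recursive call at each level.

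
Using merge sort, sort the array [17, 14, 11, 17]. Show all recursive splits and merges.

Merge sort trace:

Split: [17, 14, 11, 17] -> [17, 14] and [11, 17]
  Split: [17, 14] -> [17] and [14]
  Merge: [17] + [14] -> [14, 17]
  Split: [11, 17] -> [11] and [17]
  Merge: [11] + [17] -> [11, 17]
Merge: [14, 17] + [11, 17] -> [11, 14, 17, 17]

Final sorted array: [11, 14, 17, 17]

The merge sort proceeds by recursively splitting the array and merging sorted halves.
After all merges, the sorted array is [11, 14, 17, 17].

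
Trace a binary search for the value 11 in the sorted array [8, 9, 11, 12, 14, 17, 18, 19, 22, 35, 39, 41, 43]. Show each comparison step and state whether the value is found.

Binary search for 11 in [8, 9, 11, 12, 14, 17, 18, 19, 22, 35, 39, 41, 43]:

lo=0, hi=12, mid=6, arr[mid]=18 -> 18 > 11, search left half
lo=0, hi=5, mid=2, arr[mid]=11 -> Found target at index 2!

Binary search finds 11 at index 2 after 2 comparisons. The search repeatedly halves the search space by comparing with the middle element.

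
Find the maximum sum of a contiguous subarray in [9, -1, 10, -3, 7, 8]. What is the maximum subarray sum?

Using Kadane's algorithm on [9, -1, 10, -3, 7, 8]:

Scanning through the array:
Position 1 (value -1): max_ending_here = 8, max_so_far = 9
Position 2 (value 10): max_ending_here = 18, max_so_far = 18
Position 3 (value -3): max_ending_here = 15, max_so_far = 18
Position 4 (value 7): max_ending_here = 22, max_so_far = 22
Position 5 (value 8): max_ending_here = 30, max_so_far = 30

Maximum subarray: [9, -1, 10, -3, 7, 8]
Maximum sum: 30

The maximum subarray is [9, -1, 10, -3, 7, 8] with sum 30. This subarray runs from index 0 to index 5.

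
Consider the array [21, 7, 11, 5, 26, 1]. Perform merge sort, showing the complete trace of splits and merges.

Merge sort trace:

Split: [21, 7, 11, 5, 26, 1] -> [21, 7, 11] and [5, 26, 1]
  Split: [21, 7, 11] -> [21] and [7, 11]
    Split: [7, 11] -> [7] and [11]
    Merge: [7] + [11] -> [7, 11]
  Merge: [21] + [7, 11] -> [7, 11, 21]
  Split: [5, 26, 1] -> [5] and [26, 1]
    Split: [26, 1] -> [26] and [1]
    Merge: [26] + [1] -> [1, 26]
  Merge: [5] + [1, 26] -> [1, 5, 26]
Merge: [7, 11, 21] + [1, 5, 26] -> [1, 5, 7, 11, 21, 26]

Final sorted array: [1, 5, 7, 11, 21, 26]

The merge sort proceeds by recursively splitting the array and merging sorted halves.
After all merges, the sorted array is [1, 5, 7, 11, 21, 26].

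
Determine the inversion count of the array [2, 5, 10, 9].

Finding inversions in [2, 5, 10, 9]:

(2, 3): arr[2]=10 > arr[3]=9

Total inversions: 1

The array has 1 inversion(s): (2,3). Each pair (i,j) satisfies i < j and arr[i] > arr[j].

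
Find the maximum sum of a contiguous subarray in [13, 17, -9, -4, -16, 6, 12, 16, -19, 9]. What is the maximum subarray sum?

Using Kadane's algorithm on [13, 17, -9, -4, -16, 6, 12, 16, -19, 9]:

Scanning through the array:
Position 1 (value 17): max_ending_here = 30, max_so_far = 30
Position 2 (value -9): max_ending_here = 21, max_so_far = 30
Position 3 (value -4): max_ending_here = 17, max_so_far = 30
Position 4 (value -16): max_ending_here = 1, max_so_far = 30
Position 5 (value 6): max_ending_here = 7, max_so_far = 30
Position 6 (value 12): max_ending_here = 19, max_so_far = 30
Position 7 (value 16): max_ending_here = 35, max_so_far = 35
Position 8 (value -19): max_ending_here = 16, max_so_far = 35
Position 9 (value 9): max_ending_here = 25, max_so_far = 35

Maximum subarray: [13, 17, -9, -4, -16, 6, 12, 16]
Maximum sum: 35

The maximum subarray is [13, 17, -9, -4, -16, 6, 12, 16] with sum 35. This subarray runs from index 0 to index 7.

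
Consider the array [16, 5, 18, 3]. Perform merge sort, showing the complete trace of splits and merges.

Merge sort trace:

Split: [16, 5, 18, 3] -> [16, 5] and [18, 3]
  Split: [16, 5] -> [16] and [5]
  Merge: [16] + [5] -> [5, 16]
  Split: [18, 3] -> [18] and [3]
  Merge: [18] + [3] -> [3, 18]
Merge: [5, 16] + [3, 18] -> [3, 5, 16, 18]

Final sorted array: [3, 5, 16, 18]

The merge sort proceeds by recursively splitting the array and merging sorted halves.
After all merges, the sorted array is [3, 5, 16, 18].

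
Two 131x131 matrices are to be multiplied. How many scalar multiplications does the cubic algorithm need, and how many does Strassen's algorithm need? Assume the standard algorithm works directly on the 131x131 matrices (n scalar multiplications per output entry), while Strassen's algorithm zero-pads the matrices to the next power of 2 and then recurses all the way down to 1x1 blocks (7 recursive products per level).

Matrix multiplication for 131x131 matrices:

Strassen's algorithm requires power-of-2 dimensions. Pad 131x131 to 256x256 (next power of 2).

Standard algorithm: 131^3 = 2248091 multiplications
Strassen's algorithm: 7^(log2(256)) = 7^8 = 5764801 multiplications
Difference: 2248091 - 5764801 = -3516710 (Strassen uses MORE here due to padding overhead — for small or just-over-power-of-2 n, padding can outweigh the per-level savings)

Standard: 2248091 multiplications (131^3). Strassen: 5764801 multiplications (7^8, after padding to 256x256). Strassen reduces 8 recursive multiplications to 7 at each level.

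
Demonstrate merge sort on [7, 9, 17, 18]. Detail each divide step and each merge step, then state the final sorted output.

Merge sort trace:

Split: [7, 9, 17, 18] -> [7, 9] and [17, 18]
  Split: [7, 9] -> [7] and [9]
  Merge: [7] + [9] -> [7, 9]
  Split: [17, 18] -> [17] and [18]
  Merge: [17] + [18] -> [17, 18]
Merge: [7, 9] + [17, 18] -> [7, 9, 17, 18]

Final sorted array: [7, 9, 17, 18]

The merge sort proceeds by recursively splitting the array and merging sorted halves.
After all merges, the sorted array is [7, 9, 17, 18].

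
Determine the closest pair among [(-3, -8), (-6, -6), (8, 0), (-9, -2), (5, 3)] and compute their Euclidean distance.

Computing all pairwise distances among 5 points:

d((-3, -8), (-6, -6)) = 3.6056 <-- minimum
d((-3, -8), (8, 0)) = 13.6015
d((-3, -8), (-9, -2)) = 8.4853
d((-3, -8), (5, 3)) = 13.6015
d((-6, -6), (8, 0)) = 15.2315
d((-6, -6), (-9, -2)) = 5.0
d((-6, -6), (5, 3)) = 14.2127
d((8, 0), (-9, -2)) = 17.1172
d((8, 0), (5, 3)) = 4.2426
d((-9, -2), (5, 3)) = 14.8661

Closest pair: (-3, -8) and (-6, -6) with distance 3.6056

The closest pair is (-3, -8) and (-6, -6) with Euclidean distance 3.6056. For 5 points, brute-force pairwise comparison is shown above. For large n, the divide-and-conquer algorithm (sort by x, recurse on halves, check the dividing strip) achieves O(n log n).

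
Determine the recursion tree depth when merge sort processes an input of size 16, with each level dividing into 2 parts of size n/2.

For divide and conquer with division factor 2:

Problem sizes at each level:
Level 0: 16
Level 1: 8
Level 2: 4
Level 3: 2
Level 4: 1

The root is level 0 and the size-1 base case is level 4 (the tree spans levels 0 through 4, i.e. 5 levels counting the root), so the depth is the number of divisions: log_2(16) = 4

The recursion tree depth is log_2(16) = 4. At each level, the problem size is divided by 2, so it takes 4 divisions to reduce to a base case of size 1. The algorithm makes 2 recursive calls at each level.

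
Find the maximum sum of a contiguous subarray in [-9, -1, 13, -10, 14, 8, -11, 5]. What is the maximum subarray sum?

Using Kadane's algorithm on [-9, -1, 13, -10, 14, 8, -11, 5]:

Scanning through the array:
Position 1 (value -1): max_ending_here = -1, max_so_far = -1
Position 2 (value 13): max_ending_here = 13, max_so_far = 13
Position 3 (value -10): max_ending_here = 3, max_so_far = 13
Position 4 (value 14): max_ending_here = 17, max_so_far = 17
Position 5 (value 8): max_ending_here = 25, max_so_far = 25
Position 6 (value -11): max_ending_here = 14, max_so_far = 25
Position 7 (value 5): max_ending_here = 19, max_so_far = 25

Maximum subarray: [13, -10, 14, 8]
Maximum sum: 25

The maximum subarray is [13, -10, 14, 8] with sum 25. This subarray runs from index 2 to index 5.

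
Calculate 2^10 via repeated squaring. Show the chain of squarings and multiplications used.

Computing 2^10 by squaring (build up from 2^1; each line after the first costs one multiplication):

2^1 = 2
2^2 = (2^1)^2 = 2^2 = 4
2^4 = (2^2)^2 = 4^2 = 16
2^5 = 2 * 2^4 = 2 * 16 = 32
2^10 = (2^5)^2 = 32^2 = 1024

Result: 1024
Multiplications needed: 4 (4 lines after 2^1)

2^10 = 1024. Using exponentiation by squaring, this requires 4 multiplications. The key idea: if the exponent is even, square the half-power; if odd, multiply by the base once.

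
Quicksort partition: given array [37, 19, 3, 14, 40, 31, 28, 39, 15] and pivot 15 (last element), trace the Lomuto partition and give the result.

Lomuto partition with pivot = 15:

Initial array: [37, 19, 3, 14, 40, 31, 28, 39, 15]

arr[0]=37 > 15: no swap
arr[1]=19 > 15: no swap
arr[2]=3 <= 15: swap with position 0, array becomes [3, 19, 37, 14, 40, 31, 28, 39, 15]
arr[3]=14 <= 15: swap with position 1, array becomes [3, 14, 37, 19, 40, 31, 28, 39, 15]
arr[4]=40 > 15: no swap
arr[5]=31 > 15: no swap
arr[6]=28 > 15: no swap
arr[7]=39 > 15: no swap

Place pivot at position 2: [3, 14, 15, 19, 40, 31, 28, 39, 37]
Pivot position: 2

After partitioning with pivot 15, the array becomes [3, 14, 15, 19, 40, 31, 28, 39, 37]. The pivot is placed at index 2. All elements to the left of the pivot are <= 15, and all elements to the right are > 15.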